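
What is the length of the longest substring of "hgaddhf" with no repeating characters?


Input: "hgaddhf"
Sliding window (track last position of each char):
  Position 0 ('h'): window [0,0] length 1 -- new best
  Position 1 ('g'): window [0,1] length 2 -- new best
  Position 2 ('a'): window [0,2] length 3 -- new best
  Position 3 ('d'): window [0,3] length 4 -- new best
  Position 4 ('d'): repeat (last at 3), move window start to 4
  Position 4 ('d'): window [4,4] length 1
  Position 5 ('h'): window [4,5] length 2
  Position 6 ('f'): window [4,6] length 3
Longest substring with no repeats: "hgad" with length 4

4


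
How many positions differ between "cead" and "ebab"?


Comparing "cead" and "ebab" position by position:
  Position 0: 'c' vs 'e' => DIFFER
  Position 1: 'e' vs 'b' => DIFFER
  Position 2: 'a' vs 'a' => same
  Position 3: 'd' vs 'b' => DIFFER
Positions that differ: 3

3


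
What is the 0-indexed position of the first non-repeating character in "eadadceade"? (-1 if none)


Input: eadadceade
Character frequencies:
  'a': 3
  'c': 1
  'd': 3
  'e': 3
Scanning left to right for freq == 1:
  Position 0 ('e'): freq=3, skip
  Position 1 ('a'): freq=3, skip
  Position 2 ('d'): freq=3, skip
  Position 3 ('a'): freq=3, skip
  Position 4 ('d'): freq=3, skip
  Position 5 ('c'): unique! => answer = 5

5


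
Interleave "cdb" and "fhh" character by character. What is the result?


Interleaving "cdb" and "fhh":
  Position 0: 'c' from first, 'f' from second => "cf"
  Position 1: 'd' from first, 'h' from second => "dh"
  Position 2: 'b' from first, 'h' from second => "bh"
Result: cfdhbh

cfdhbh


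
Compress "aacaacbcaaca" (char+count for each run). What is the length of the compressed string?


Input: aacaacbcaaca
Runs:
  'a' x 2 => "a2"
  'c' x 1 => "c1"
  'a' x 2 => "a2"
  'c' x 1 => "c1"
  'b' x 1 => "b1"
  'c' x 1 => "c1"
  'a' x 2 => "a2"
  'c' x 1 => "c1"
  'a' x 1 => "a1"
Compressed: "a2c1a2c1b1c1a2c1a1"
Compressed length: 18

18


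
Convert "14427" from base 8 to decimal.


Input: "14427" in base 8
Positional expansion:
  Digit '1' (value 1) x 8^4 = 4096
  Digit '4' (value 4) x 8^3 = 2048
  Digit '4' (value 4) x 8^2 = 256
  Digit '2' (value 2) x 8^1 = 16
  Digit '7' (value 7) x 8^0 = 7
Sum = 6423

6423


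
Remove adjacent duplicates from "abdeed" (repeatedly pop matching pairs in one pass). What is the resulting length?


Input: abdeed
Stack-based adjacent duplicate removal:
  Read 'a': push. Stack: a
  Read 'b': push. Stack: ab
  Read 'd': push. Stack: abd
  Read 'e': push. Stack: abde
  Read 'e': matches stack top 'e' => pop. Stack: abd
  Read 'd': matches stack top 'd' => pop. Stack: ab
Final stack: "ab" (length 2)

2


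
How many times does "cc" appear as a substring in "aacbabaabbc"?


Searching for "cc" in "aacbabaabbc"
Scanning each position:
  Position 0: "aa" => no
  Position 1: "ac" => no
  Position 2: "cb" => no
  Position 3: "ba" => no
  Position 4: "ab" => no
  Position 5: "ba" => no
  Position 6: "aa" => no
  Position 7: "ab" => no
  Position 8: "bb" => no
  Position 9: "bc" => no
Total occurrences: 0

0


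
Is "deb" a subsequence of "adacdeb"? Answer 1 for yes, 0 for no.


Check if "deb" is a subsequence of "adacdeb"
Greedy scan:
  Position 0 ('a'): no match needed
  Position 1 ('d'): matches sub[0] = 'd'
  Position 2 ('a'): no match needed
  Position 3 ('c'): no match needed
  Position 4 ('d'): no match needed
  Position 5 ('e'): matches sub[1] = 'e'
  Position 6 ('b'): matches sub[2] = 'b'
All 3 characters matched => is a subsequence

1


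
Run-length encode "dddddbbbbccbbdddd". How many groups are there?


Input: dddddbbbbccbbdddd
Scanning for consecutive runs:
  Group 1: 'd' x 5 (positions 0-4)
  Group 2: 'b' x 4 (positions 5-8)
  Group 3: 'c' x 2 (positions 9-10)
  Group 4: 'b' x 2 (positions 11-12)
  Group 5: 'd' x 4 (positions 13-16)
Total groups: 5

5


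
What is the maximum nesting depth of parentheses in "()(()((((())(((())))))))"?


Input: "()(()((((())(((())))))))"
Tracking depth:
  Position 0 '(': depth becomes 1
  Position 1 ')': depth becomes 0
  Position 2 '(': depth becomes 1
  Position 3 '(': depth becomes 2
  Position 4 ')': depth becomes 1
  Position 5 '(': depth becomes 2
  Position 6 '(': depth becomes 3
  Position 7 '(': depth becomes 4
  Position 8 '(': depth becomes 5
  Position 9 '(': depth becomes 6
  Position 10 ')': depth becomes 5
  Position 11 ')': depth becomes 4
  Position 12 '(': depth becomes 5
  Position 13 '(': depth becomes 6
  Position 14 '(': depth becomes 7
  Position 15 '(': depth becomes 8
  Position 16 ')': depth becomes 7
  Position 17 ')': depth becomes 6
  Position 18 ')': depth becomes 5
  Position 19 ')': depth becomes 4
  Position 20 ')': depth becomes 3
  Position 21 ')': depth becomes 2
  Position 22 ')': depth becomes 1
  Position 23 ')': depth becomes 0
Maximum depth reached: 8

8


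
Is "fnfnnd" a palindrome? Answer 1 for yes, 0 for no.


Input: fnfnnd
Reversed: dnnfnf
  Compare pos 0 ('f') with pos 5 ('d'): MISMATCH
  Compare pos 1 ('n') with pos 4 ('n'): match
  Compare pos 2 ('f') with pos 3 ('n'): MISMATCH
Result: not a palindrome

0


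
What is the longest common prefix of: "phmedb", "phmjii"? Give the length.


Words: phmedb, phmjii
  Position 0: all 'p' => match
  Position 1: all 'h' => match
  Position 2: all 'm' => match
  Position 3: ('e', 'j') => mismatch, stop
LCP = "phm" (length 3)

3


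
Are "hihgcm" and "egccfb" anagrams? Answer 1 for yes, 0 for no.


Strings: "hihgcm", "egccfb"
Sorted first:  cghhim
Sorted second: bccefg
Differ at position 0: 'c' vs 'b' => not anagrams

0


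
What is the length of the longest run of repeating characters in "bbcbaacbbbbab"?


Input: "bbcbaacbbbbab"
Scanning for longest run:
  Position 1 ('b'): continues run of 'b', length=2
  Position 2 ('c'): new char, reset run to 1
  Position 3 ('b'): new char, reset run to 1
  Position 4 ('a'): new char, reset run to 1
  Position 5 ('a'): continues run of 'a', length=2
  Position 6 ('c'): new char, reset run to 1
  Position 7 ('b'): new char, reset run to 1
  Position 8 ('b'): continues run of 'b', length=2
  Position 9 ('b'): continues run of 'b', length=3
  Position 10 ('b'): continues run of 'b', length=4
  Position 11 ('a'): new char, reset run to 1
  Position 12 ('b'): new char, reset run to 1
Longest run: 'b' with length 4

4


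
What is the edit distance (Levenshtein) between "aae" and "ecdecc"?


Computing edit distance: "aae" -> "ecdecc"
DP table:
           e    c    d    e    c    c
      0    1    2    3    4    5    6
  a   1    1    2    3    4    5    6
  a   2    2    2    3    4    5    6
  e   3    2    3    3    3    4    5
Edit distance = dp[3][6] = 5

5


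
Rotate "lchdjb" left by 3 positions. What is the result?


Input: "lchdjb", rotate left by 3
First 3 characters: "lch"
Remaining characters: "djb"
Concatenate remaining + first: "djb" + "lch" = "djblch"

djblch


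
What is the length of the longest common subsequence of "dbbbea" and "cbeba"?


LCS of "dbbbea" and "cbeba"
DP table:
           c    b    e    b    a
      0    0    0    0    0    0
  d   0    0    0    0    0    0
  b   0    0    1    1    1    1
  b   0    0    1    1    2    2
  b   0    0    1    1    2    2
  e   0    0    1    2    2    2
  a   0    0    1    2    2    3
LCS length = dp[6][5] = 3

3


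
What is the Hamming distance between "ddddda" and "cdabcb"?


Comparing "ddddda" and "cdabcb" position by position:
  Position 0: 'd' vs 'c' => differ
  Position 1: 'd' vs 'd' => same
  Position 2: 'd' vs 'a' => differ
  Position 3: 'd' vs 'b' => differ
  Position 4: 'd' vs 'c' => differ
  Position 5: 'a' vs 'b' => differ
Total differences (Hamming distance): 5

5


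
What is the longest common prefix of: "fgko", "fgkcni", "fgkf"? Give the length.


Words: fgko, fgkcni, fgkf
  Position 0: all 'f' => match
  Position 1: all 'g' => match
  Position 2: all 'k' => match
  Position 3: ('o', 'c', 'f') => mismatch, stop
LCP = "fgk" (length 3)

3


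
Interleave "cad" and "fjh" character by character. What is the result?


Interleaving "cad" and "fjh":
  Position 0: 'c' from first, 'f' from second => "cf"
  Position 1: 'a' from first, 'j' from second => "aj"
  Position 2: 'd' from first, 'h' from second => "dh"
Result: cfajdh

cfajdh


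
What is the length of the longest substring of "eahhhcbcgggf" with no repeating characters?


Input: "eahhhcbcgggf"
Sliding window (track last position of each char):
  Position 0 ('e'): window [0,0] length 1 -- new best
  Position 1 ('a'): window [0,1] length 2 -- new best
  Position 2 ('h'): window [0,2] length 3 -- new best
  Position 3 ('h'): repeat (last at 2), move window start to 3
  Position 3 ('h'): window [3,3] length 1
  Position 4 ('h'): repeat (last at 3), move window start to 4
  Position 4 ('h'): window [4,4] length 1
  Position 5 ('c'): window [4,5] length 2
  Position 6 ('b'): window [4,6] length 3
  Position 7 ('c'): repeat (last at 5), move window start to 6
  Position 7 ('c'): window [6,7] length 2
  Position 8 ('g'): window [6,8] length 3
  Position 9 ('g'): repeat (last at 8), move window start to 9
  Position 9 ('g'): window [9,9] length 1
  Position 10 ('g'): repeat (last at 9), move window start to 10
  Position 10 ('g'): window [10,10] length 1
  Position 11 ('f'): window [10,11] length 2
Longest substring with no repeats: "eah" with length 3

3


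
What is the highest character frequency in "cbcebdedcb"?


Input: cbcebdedcb
Character counts:
  'b': 3
  'c': 3
  'd': 2
  'e': 2
Maximum frequency: 3

3


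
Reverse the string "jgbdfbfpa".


Input: jgbdfbfpa
Reading characters right to left:
  Position 8: 'a'
  Position 7: 'p'
  Position 6: 'f'
  Position 5: 'b'
  Position 4: 'f'
  Position 3: 'd'
  Position 2: 'b'
  Position 1: 'g'
  Position 0: 'j'
Reversed: apfbfdbgj

apfbfdbgj


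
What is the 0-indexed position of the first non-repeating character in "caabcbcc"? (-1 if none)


Input: caabcbcc
Character frequencies:
  'a': 2
  'b': 2
  'c': 4
Scanning left to right for freq == 1:
  Position 0 ('c'): freq=4, skip
  Position 1 ('a'): freq=2, skip
  Position 2 ('a'): freq=2, skip
  Position 3 ('b'): freq=2, skip
  Position 4 ('c'): freq=4, skip
  Position 5 ('b'): freq=2, skip
  Position 6 ('c'): freq=4, skip
  Position 7 ('c'): freq=4, skip
  No unique character found => answer = -1

-1


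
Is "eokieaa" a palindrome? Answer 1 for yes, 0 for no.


Input: eokieaa
Reversed: aaeikoe
  Compare pos 0 ('e') with pos 6 ('a'): MISMATCH
  Compare pos 1 ('o') with pos 5 ('a'): MISMATCH
  Compare pos 2 ('k') with pos 4 ('e'): MISMATCH
Result: not a palindrome

0


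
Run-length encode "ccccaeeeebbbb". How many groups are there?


Input: ccccaeeeebbbb
Scanning for consecutive runs:
  Group 1: 'c' x 4 (positions 0-3)
  Group 2: 'a' x 1 (positions 4-4)
  Group 3: 'e' x 4 (positions 5-8)
  Group 4: 'b' x 4 (positions 9-12)
Total groups: 4

4


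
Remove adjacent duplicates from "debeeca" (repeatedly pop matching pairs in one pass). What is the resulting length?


Input: debeeca
Stack-based adjacent duplicate removal:
  Read 'd': push. Stack: d
  Read 'e': push. Stack: de
  Read 'b': push. Stack: deb
  Read 'e': push. Stack: debe
  Read 'e': matches stack top 'e' => pop. Stack: deb
  Read 'c': push. Stack: debc
  Read 'a': push. Stack: debca
Final stack: "debca" (length 5)

5


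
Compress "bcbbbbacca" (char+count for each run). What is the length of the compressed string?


Input: bcbbbbacca
Runs:
  'b' x 1 => "b1"
  'c' x 1 => "c1"
  'b' x 4 => "b4"
  'a' x 1 => "a1"
  'c' x 2 => "c2"
  'a' x 1 => "a1"
Compressed: "b1c1b4a1c2a1"
Compressed length: 12

12


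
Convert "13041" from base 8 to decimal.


Input: "13041" in base 8
Positional expansion:
  Digit '1' (value 1) x 8^4 = 4096
  Digit '3' (value 3) x 8^3 = 1536
  Digit '0' (value 0) x 8^2 = 0
  Digit '4' (value 4) x 8^1 = 32
  Digit '1' (value 1) x 8^0 = 1
Sum = 5665

5665


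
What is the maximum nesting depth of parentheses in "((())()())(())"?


Input: "((())()())(())"
Tracking depth:
  Position 0 '(': depth becomes 1
  Position 1 '(': depth becomes 2
  Position 2 '(': depth becomes 3
  Position 3 ')': depth becomes 2
  Position 4 ')': depth becomes 1
  Position 5 '(': depth becomes 2
  Position 6 ')': depth becomes 1
  Position 7 '(': depth becomes 2
  Position 8 ')': depth becomes 1
  Position 9 ')': depth becomes 0
  Position 10 '(': depth becomes 1
  Position 11 '(': depth becomes 2
  Position 12 ')': depth becomes 1
  Position 13 ')': depth becomes 0
Maximum depth reached: 3

3


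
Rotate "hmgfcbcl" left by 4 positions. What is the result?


Input: "hmgfcbcl", rotate left by 4
First 4 characters: "hmgf"
Remaining characters: "cbcl"
Concatenate remaining + first: "cbcl" + "hmgf" = "cbclhmgf"

cbclhmgf


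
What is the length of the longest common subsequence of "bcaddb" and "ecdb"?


LCS of "bcaddb" and "ecdb"
DP table:
           e    c    d    b
      0    0    0    0    0
  b   0    0    0    0    1
  c   0    0    1    1    1
  a   0    0    1    1    1
  d   0    0    1    2    2
  d   0    0    1    2    2
  b   0    0    1    2    3
LCS length = dp[6][4] = 3

3


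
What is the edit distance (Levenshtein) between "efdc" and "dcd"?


Computing edit distance: "efdc" -> "dcd"
DP table:
           d    c    d
      0    1    2    3
  e   1    1    2    3
  f   2    2    2    3
  d   3    2    3    2
  c   4    3    2    3
Edit distance = dp[4][3] = 3

3


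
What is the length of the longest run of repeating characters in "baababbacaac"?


Input: "baababbacaac"
Scanning for longest run:
  Position 1 ('a'): new char, reset run to 1
  Position 2 ('a'): continues run of 'a', length=2
  Position 3 ('b'): new char, reset run to 1
  Position 4 ('a'): new char, reset run to 1
  Position 5 ('b'): new char, reset run to 1
  Position 6 ('b'): continues run of 'b', length=2
  Position 7 ('a'): new char, reset run to 1
  Position 8 ('c'): new char, reset run to 1
  Position 9 ('a'): new char, reset run to 1
  Position 10 ('a'): continues run of 'a', length=2
  Position 11 ('c'): new char, reset run to 1
Longest run: 'a' with length 2

2


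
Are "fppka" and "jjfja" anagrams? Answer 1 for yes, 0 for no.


Strings: "fppka", "jjfja"
Sorted first:  afkpp
Sorted second: afjjj
Differ at position 2: 'k' vs 'j' => not anagrams

0


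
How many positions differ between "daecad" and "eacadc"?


Comparing "daecad" and "eacadc" position by position:
  Position 0: 'd' vs 'e' => DIFFER
  Position 1: 'a' vs 'a' => same
  Position 2: 'e' vs 'c' => DIFFER
  Position 3: 'c' vs 'a' => DIFFER
  Position 4: 'a' vs 'd' => DIFFER
  Position 5: 'd' vs 'c' => DIFFER
Positions that differ: 5

5


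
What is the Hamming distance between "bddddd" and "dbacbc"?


Comparing "bddddd" and "dbacbc" position by position:
  Position 0: 'b' vs 'd' => differ
  Position 1: 'd' vs 'b' => differ
  Position 2: 'd' vs 'a' => differ
  Position 3: 'd' vs 'c' => differ
  Position 4: 'd' vs 'b' => differ
  Position 5: 'd' vs 'c' => differ
Total differences (Hamming distance): 6

6


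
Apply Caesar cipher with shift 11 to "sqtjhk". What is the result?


Caesar cipher: shift "sqtjhk" by 11
  's' (pos 18) + 11 = pos 3 = 'd'
  'q' (pos 16) + 11 = pos 1 = 'b'
  't' (pos 19) + 11 = pos 4 = 'e'
  'j' (pos 9) + 11 = pos 20 = 'u'
  'h' (pos 7) + 11 = pos 18 = 's'
  'k' (pos 10) + 11 = pos 21 = 'v'
Result: dbeusv

dbeusv


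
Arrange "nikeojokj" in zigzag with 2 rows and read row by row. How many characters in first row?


Zigzag "nikeojokj" into 2 rows:
Placing characters:
  'n' => row 0
  'i' => row 1
  'k' => row 0
  'e' => row 1
  'o' => row 0
  'j' => row 1
  'o' => row 0
  'k' => row 1
  'j' => row 0
Rows:
  Row 0: "nkooj"
  Row 1: "iejk"
First row length: 5

5


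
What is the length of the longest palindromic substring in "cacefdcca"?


Input: "cacefdcca"
Checking substrings for palindromes:
  [0:3] "cac" (len 3) => palindrome
  [6:8] "cc" (len 2) => palindrome
Longest palindromic substring: "cac" with length 3

3


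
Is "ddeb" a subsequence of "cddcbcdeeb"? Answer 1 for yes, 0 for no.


Check if "ddeb" is a subsequence of "cddcbcdeeb"
Greedy scan:
  Position 0 ('c'): no match needed
  Position 1 ('d'): matches sub[0] = 'd'
  Position 2 ('d'): matches sub[1] = 'd'
  Position 3 ('c'): no match needed
  Position 4 ('b'): no match needed
  Position 5 ('c'): no match needed
  Position 6 ('d'): no match needed
  Position 7 ('e'): matches sub[2] = 'e'
  Position 8 ('e'): no match needed
  Position 9 ('b'): matches sub[3] = 'b'
All 4 characters matched => is a subsequence

1


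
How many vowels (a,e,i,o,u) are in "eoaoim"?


Input: eoaoim
Checking each character:
  'e' at position 0: vowel (running total: 1)
  'o' at position 1: vowel (running total: 2)
  'a' at position 2: vowel (running total: 3)
  'o' at position 3: vowel (running total: 4)
  'i' at position 4: vowel (running total: 5)
  'm' at position 5: consonant
Total vowels: 5

5


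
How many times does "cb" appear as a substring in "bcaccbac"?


Searching for "cb" in "bcaccbac"
Scanning each position:
  Position 0: "bc" => no
  Position 1: "ca" => no
  Position 2: "ac" => no
  Position 3: "cc" => no
  Position 4: "cb" => MATCH
  Position 5: "ba" => no
  Position 6: "ac" => no
Total occurrences: 1

1


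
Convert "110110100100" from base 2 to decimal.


Input: "110110100100" in base 2
Positional expansion:
  Digit '1' (value 1) x 2^11 = 2048
  Digit '1' (value 1) x 2^10 = 1024
  Digit '0' (value 0) x 2^9 = 0
  Digit '1' (value 1) x 2^8 = 256
  Digit '1' (value 1) x 2^7 = 128
  Digit '0' (value 0) x 2^6 = 0
  Digit '1' (value 1) x 2^5 = 32
  Digit '0' (value 0) x 2^4 = 0
  Digit '0' (value 0) x 2^3 = 0
  Digit '1' (value 1) x 2^2 = 4
  Digit '0' (value 0) x 2^1 = 0
  Digit '0' (value 0) x 2^0 = 0
Sum = 3492

3492


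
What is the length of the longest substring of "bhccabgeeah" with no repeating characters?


Input: "bhccabgeeah"
Sliding window (track last position of each char):
  Position 0 ('b'): window [0,0] length 1 -- new best
  Position 1 ('h'): window [0,1] length 2 -- new best
  Position 2 ('c'): window [0,2] length 3 -- new best
  Position 3 ('c'): repeat (last at 2), move window start to 3
  Position 3 ('c'): window [3,3] length 1
  Position 4 ('a'): window [3,4] length 2
  Position 5 ('b'): window [3,5] length 3
  Position 6 ('g'): window [3,6] length 4 -- new best
  Position 7 ('e'): window [3,7] length 5 -- new best
  Position 8 ('e'): repeat (last at 7), move window start to 8
  Position 8 ('e'): window [8,8] length 1
  Position 9 ('a'): window [8,9] length 2
  Position 10 ('h'): window [8,10] length 3
Longest substring with no repeats: "cabge" with length 5

5


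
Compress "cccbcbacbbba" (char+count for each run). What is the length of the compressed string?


Input: cccbcbacbbba
Runs:
  'c' x 3 => "c3"
  'b' x 1 => "b1"
  'c' x 1 => "c1"
  'b' x 1 => "b1"
  'a' x 1 => "a1"
  'c' x 1 => "c1"
  'b' x 3 => "b3"
  'a' x 1 => "a1"
Compressed: "c3b1c1b1a1c1b3a1"
Compressed length: 16

16


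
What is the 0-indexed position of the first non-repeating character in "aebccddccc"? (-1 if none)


Input: aebccddccc
Character frequencies:
  'a': 1
  'b': 1
  'c': 5
  'd': 2
  'e': 1
Scanning left to right for freq == 1:
  Position 0 ('a'): unique! => answer = 0

0


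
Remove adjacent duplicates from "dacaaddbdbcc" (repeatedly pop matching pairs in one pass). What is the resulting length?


Input: dacaaddbdbcc
Stack-based adjacent duplicate removal:
  Read 'd': push. Stack: d
  Read 'a': push. Stack: da
  Read 'c': push. Stack: dac
  Read 'a': push. Stack: daca
  Read 'a': matches stack top 'a' => pop. Stack: dac
  Read 'd': push. Stack: dacd
  Read 'd': matches stack top 'd' => pop. Stack: dac
  Read 'b': push. Stack: dacb
  Read 'd': push. Stack: dacbd
  Read 'b': push. Stack: dacbdb
  Read 'c': push. Stack: dacbdbc
  Read 'c': matches stack top 'c' => pop. Stack: dacbdb
Final stack: "dacbdb" (length 6)

6


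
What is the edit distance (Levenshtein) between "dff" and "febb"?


Computing edit distance: "dff" -> "febb"
DP table:
           f    e    b    b
      0    1    2    3    4
  d   1    1    2    3    4
  f   2    1    2    3    4
  f   3    2    2    3    4
Edit distance = dp[3][4] = 4

4


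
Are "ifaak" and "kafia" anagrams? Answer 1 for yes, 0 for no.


Strings: "ifaak", "kafia"
Sorted first:  aafik
Sorted second: aafik
Sorted forms match => anagrams

1


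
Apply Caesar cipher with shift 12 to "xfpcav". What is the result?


Caesar cipher: shift "xfpcav" by 12
  'x' (pos 23) + 12 = pos 9 = 'j'
  'f' (pos 5) + 12 = pos 17 = 'r'
  'p' (pos 15) + 12 = pos 1 = 'b'
  'c' (pos 2) + 12 = pos 14 = 'o'
  'a' (pos 0) + 12 = pos 12 = 'm'
  'v' (pos 21) + 12 = pos 7 = 'h'
Result: jrbomh

jrbomh


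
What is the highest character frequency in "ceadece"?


Input: ceadece
Character counts:
  'a': 1
  'c': 2
  'd': 1
  'e': 3
Maximum frequency: 3

3


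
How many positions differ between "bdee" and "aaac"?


Comparing "bdee" and "aaac" position by position:
  Position 0: 'b' vs 'a' => DIFFER
  Position 1: 'd' vs 'a' => DIFFER
  Position 2: 'e' vs 'a' => DIFFER
  Position 3: 'e' vs 'c' => DIFFER
Positions that differ: 4

4


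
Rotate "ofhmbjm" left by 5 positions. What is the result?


Input: "ofhmbjm", rotate left by 5
First 5 characters: "ofhmb"
Remaining characters: "jm"
Concatenate remaining + first: "jm" + "ofhmb" = "jmofhmb"

jmofhmb


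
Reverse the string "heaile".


Input: heaile
Reading characters right to left:
  Position 5: 'e'
  Position 4: 'l'
  Position 3: 'i'
  Position 2: 'a'
  Position 1: 'e'
  Position 0: 'h'
Reversed: eliaeh

eliaeh


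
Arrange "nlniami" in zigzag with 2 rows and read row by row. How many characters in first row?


Zigzag "nlniami" into 2 rows:
Placing characters:
  'n' => row 0
  'l' => row 1
  'n' => row 0
  'i' => row 1
  'a' => row 0
  'm' => row 1
  'i' => row 0
Rows:
  Row 0: "nnai"
  Row 1: "lim"
First row length: 4

4


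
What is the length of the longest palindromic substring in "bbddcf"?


Input: "bbddcf"
Checking substrings for palindromes:
  [0:2] "bb" (len 2) => palindrome
  [2:4] "dd" (len 2) => palindrome
Longest palindromic substring: "bb" with length 2

2


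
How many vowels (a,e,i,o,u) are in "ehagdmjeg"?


Input: ehagdmjeg
Checking each character:
  'e' at position 0: vowel (running total: 1)
  'h' at position 1: consonant
  'a' at position 2: vowel (running total: 2)
  'g' at position 3: consonant
  'd' at position 4: consonant
  'm' at position 5: consonant
  'j' at position 6: consonant
  'e' at position 7: vowel (running total: 3)
  'g' at position 8: consonant
Total vowels: 3

3


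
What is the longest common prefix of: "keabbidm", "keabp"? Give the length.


Words: keabbidm, keabp
  Position 0: all 'k' => match
  Position 1: all 'e' => match
  Position 2: all 'a' => match
  Position 3: all 'b' => match
  Position 4: ('b', 'p') => mismatch, stop
LCP = "keab" (length 4)

4


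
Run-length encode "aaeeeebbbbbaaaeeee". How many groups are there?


Input: aaeeeebbbbbaaaeeee
Scanning for consecutive runs:
  Group 1: 'a' x 2 (positions 0-1)
  Group 2: 'e' x 4 (positions 2-5)
  Group 3: 'b' x 5 (positions 6-10)
  Group 4: 'a' x 3 (positions 11-13)
  Group 5: 'e' x 4 (positions 14-17)
Total groups: 5

5


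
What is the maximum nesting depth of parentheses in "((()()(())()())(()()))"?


Input: "((()()(())()())(()()))"
Tracking depth:
  Position 0 '(': depth becomes 1
  Position 1 '(': depth becomes 2
  Position 2 '(': depth becomes 3
  Position 3 ')': depth becomes 2
  Position 4 '(': depth becomes 3
  Position 5 ')': depth becomes 2
  Position 6 '(': depth becomes 3
  Position 7 '(': depth becomes 4
  Position 8 ')': depth becomes 3
  Position 9 ')': depth becomes 2
  Position 10 '(': depth becomes 3
  Position 11 ')': depth becomes 2
  Position 12 '(': depth becomes 3
  Position 13 ')': depth becomes 2
  Position 14 ')': depth becomes 1
  Position 15 '(': depth becomes 2
  Position 16 '(': depth becomes 3
  Position 17 ')': depth becomes 2
  Position 18 '(': depth becomes 3
  Position 19 ')': depth becomes 2
  Position 20 ')': depth becomes 1
  Position 21 ')': depth becomes 0
Maximum depth reached: 4

4


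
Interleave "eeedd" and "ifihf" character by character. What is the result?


Interleaving "eeedd" and "ifihf":
  Position 0: 'e' from first, 'i' from second => "ei"
  Position 1: 'e' from first, 'f' from second => "ef"
  Position 2: 'e' from first, 'i' from second => "ei"
  Position 3: 'd' from first, 'h' from second => "dh"
  Position 4: 'd' from first, 'f' from second => "df"
Result: eiefeidhdf

eiefeidhdf


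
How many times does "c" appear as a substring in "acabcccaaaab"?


Searching for "c" in "acabcccaaaab"
Scanning each position:
  Position 0: "a" => no
  Position 1: "c" => MATCH
  Position 2: "a" => no
  Position 3: "b" => no
  Position 4: "c" => MATCH
  Position 5: "c" => MATCH
  Position 6: "c" => MATCH
  Position 7: "a" => no
  Position 8: "a" => no
  Position 9: "a" => no
  Position 10: "a" => no
  Position 11: "b" => no
Total occurrences: 4

4


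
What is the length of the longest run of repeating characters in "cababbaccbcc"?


Input: "cababbaccbcc"
Scanning for longest run:
  Position 1 ('a'): new char, reset run to 1
  Position 2 ('b'): new char, reset run to 1
  Position 3 ('a'): new char, reset run to 1
  Position 4 ('b'): new char, reset run to 1
  Position 5 ('b'): continues run of 'b', length=2
  Position 6 ('a'): new char, reset run to 1
  Position 7 ('c'): new char, reset run to 1
  Position 8 ('c'): continues run of 'c', length=2
  Position 9 ('b'): new char, reset run to 1
  Position 10 ('c'): new char, reset run to 1
  Position 11 ('c'): continues run of 'c', length=2
Longest run: 'b' with length 2

2


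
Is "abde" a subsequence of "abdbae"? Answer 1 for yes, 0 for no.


Check if "abde" is a subsequence of "abdbae"
Greedy scan:
  Position 0 ('a'): matches sub[0] = 'a'
  Position 1 ('b'): matches sub[1] = 'b'
  Position 2 ('d'): matches sub[2] = 'd'
  Position 3 ('b'): no match needed
  Position 4 ('a'): no match needed
  Position 5 ('e'): matches sub[3] = 'e'
All 4 characters matched => is a subsequence

1


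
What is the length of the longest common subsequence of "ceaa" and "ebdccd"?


LCS of "ceaa" and "ebdccd"
DP table:
           e    b    d    c    c    d
      0    0    0    0    0    0    0
  c   0    0    0    0    1    1    1
  e   0    1    1    1    1    1    1
  a   0    1    1    1    1    1    1
  a   0    1    1    1    1    1    1
LCS length = dp[4][6] = 1

1


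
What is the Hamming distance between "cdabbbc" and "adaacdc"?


Comparing "cdabbbc" and "adaacdc" position by position:
  Position 0: 'c' vs 'a' => differ
  Position 1: 'd' vs 'd' => same
  Position 2: 'a' vs 'a' => same
  Position 3: 'b' vs 'a' => differ
  Position 4: 'b' vs 'c' => differ
  Position 5: 'b' vs 'd' => differ
  Position 6: 'c' vs 'c' => same
Total differences (Hamming distance): 4

4


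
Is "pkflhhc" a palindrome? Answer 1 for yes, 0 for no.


Input: pkflhhc
Reversed: chhlfkp
  Compare pos 0 ('p') with pos 6 ('c'): MISMATCH
  Compare pos 1 ('k') with pos 5 ('h'): MISMATCH
  Compare pos 2 ('f') with pos 4 ('h'): MISMATCH
Result: not a palindrome

0


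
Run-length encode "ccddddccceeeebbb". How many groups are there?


Input: ccddddccceeeebbb
Scanning for consecutive runs:
  Group 1: 'c' x 2 (positions 0-1)
  Group 2: 'd' x 4 (positions 2-5)
  Group 3: 'c' x 3 (positions 6-8)
  Group 4: 'e' x 4 (positions 9-12)
  Group 5: 'b' x 3 (positions 13-15)
Total groups: 5

5


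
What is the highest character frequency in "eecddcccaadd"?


Input: eecddcccaadd
Character counts:
  'a': 2
  'c': 4
  'd': 4
  'e': 2
Maximum frequency: 4

4


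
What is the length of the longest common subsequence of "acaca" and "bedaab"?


LCS of "acaca" and "bedaab"
DP table:
           b    e    d    a    a    b
      0    0    0    0    0    0    0
  a   0    0    0    0    1    1    1
  c   0    0    0    0    1    1    1
  a   0    0    0    0    1    2    2
  c   0    0    0    0    1    2    2
  a   0    0    0    0    1    2    2
LCS length = dp[5][6] = 2

2


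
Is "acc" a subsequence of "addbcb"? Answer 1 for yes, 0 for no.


Check if "acc" is a subsequence of "addbcb"
Greedy scan:
  Position 0 ('a'): matches sub[0] = 'a'
  Position 1 ('d'): no match needed
  Position 2 ('d'): no match needed
  Position 3 ('b'): no match needed
  Position 4 ('c'): matches sub[1] = 'c'
  Position 5 ('b'): no match needed
Only matched 2/3 characters => not a subsequence

0


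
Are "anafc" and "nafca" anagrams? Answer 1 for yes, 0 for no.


Strings: "anafc", "nafca"
Sorted first:  aacfn
Sorted second: aacfn
Sorted forms match => anagrams

1


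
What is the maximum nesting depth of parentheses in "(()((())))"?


Input: "(()((())))"
Tracking depth:
  Position 0 '(': depth becomes 1
  Position 1 '(': depth becomes 2
  Position 2 ')': depth becomes 1
  Position 3 '(': depth becomes 2
  Position 4 '(': depth becomes 3
  Position 5 '(': depth becomes 4
  Position 6 ')': depth becomes 3
  Position 7 ')': depth becomes 2
  Position 8 ')': depth becomes 1
  Position 9 ')': depth becomes 0
Maximum depth reached: 4

4


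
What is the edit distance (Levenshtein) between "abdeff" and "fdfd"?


Computing edit distance: "abdeff" -> "fdfd"
DP table:
           f    d    f    d
      0    1    2    3    4
  a   1    1    2    3    4
  b   2    2    2    3    4
  d   3    3    2    3    3
  e   4    4    3    3    4
  f   5    4    4    3    4
  f   6    5    5    4    4
Edit distance = dp[6][4] = 4

4


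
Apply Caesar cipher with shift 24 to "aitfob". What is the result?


Caesar cipher: shift "aitfob" by 24
  'a' (pos 0) + 24 = pos 24 = 'y'
  'i' (pos 8) + 24 = pos 6 = 'g'
  't' (pos 19) + 24 = pos 17 = 'r'
  'f' (pos 5) + 24 = pos 3 = 'd'
  'o' (pos 14) + 24 = pos 12 = 'm'
  'b' (pos 1) + 24 = pos 25 = 'z'
Result: ygrdmz

ygrdmz


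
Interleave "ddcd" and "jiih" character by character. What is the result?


Interleaving "ddcd" and "jiih":
  Position 0: 'd' from first, 'j' from second => "dj"
  Position 1: 'd' from first, 'i' from second => "di"
  Position 2: 'c' from first, 'i' from second => "ci"
  Position 3: 'd' from first, 'h' from second => "dh"
Result: djdicidh

djdicidh


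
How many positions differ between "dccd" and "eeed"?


Comparing "dccd" and "eeed" position by position:
  Position 0: 'd' vs 'e' => DIFFER
  Position 1: 'c' vs 'e' => DIFFER
  Position 2: 'c' vs 'e' => DIFFER
  Position 3: 'd' vs 'd' => same
Positions that differ: 3

3


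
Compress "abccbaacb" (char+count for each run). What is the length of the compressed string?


Input: abccbaacb
Runs:
  'a' x 1 => "a1"
  'b' x 1 => "b1"
  'c' x 2 => "c2"
  'b' x 1 => "b1"
  'a' x 2 => "a2"
  'c' x 1 => "c1"
  'b' x 1 => "b1"
Compressed: "a1b1c2b1a2c1b1"
Compressed length: 14

14


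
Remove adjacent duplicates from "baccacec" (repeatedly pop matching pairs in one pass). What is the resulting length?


Input: baccacec
Stack-based adjacent duplicate removal:
  Read 'b': push. Stack: b
  Read 'a': push. Stack: ba
  Read 'c': push. Stack: bac
  Read 'c': matches stack top 'c' => pop. Stack: ba
  Read 'a': matches stack top 'a' => pop. Stack: b
  Read 'c': push. Stack: bc
  Read 'e': push. Stack: bce
  Read 'c': push. Stack: bcec
Final stack: "bcec" (length 4)

4


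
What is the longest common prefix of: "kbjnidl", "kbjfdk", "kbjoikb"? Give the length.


Words: kbjnidl, kbjfdk, kbjoikb
  Position 0: all 'k' => match
  Position 1: all 'b' => match
  Position 2: all 'j' => match
  Position 3: ('n', 'f', 'o') => mismatch, stop
LCP = "kbj" (length 3)

3


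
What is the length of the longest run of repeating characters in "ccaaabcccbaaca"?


Input: "ccaaabcccbaaca"
Scanning for longest run:
  Position 1 ('c'): continues run of 'c', length=2
  Position 2 ('a'): new char, reset run to 1
  Position 3 ('a'): continues run of 'a', length=2
  Position 4 ('a'): continues run of 'a', length=3
  Position 5 ('b'): new char, reset run to 1
  Position 6 ('c'): new char, reset run to 1
  Position 7 ('c'): continues run of 'c', length=2
  Position 8 ('c'): continues run of 'c', length=3
  Position 9 ('b'): new char, reset run to 1
  Position 10 ('a'): new char, reset run to 1
  Position 11 ('a'): continues run of 'a', length=2
  Position 12 ('c'): new char, reset run to 1
  Position 13 ('a'): new char, reset run to 1
Longest run: 'a' with length 3

3


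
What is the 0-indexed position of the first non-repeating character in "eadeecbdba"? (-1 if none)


Input: eadeecbdba
Character frequencies:
  'a': 2
  'b': 2
  'c': 1
  'd': 2
  'e': 3
Scanning left to right for freq == 1:
  Position 0 ('e'): freq=3, skip
  Position 1 ('a'): freq=2, skip
  Position 2 ('d'): freq=2, skip
  Position 3 ('e'): freq=3, skip
  Position 4 ('e'): freq=3, skip
  Position 5 ('c'): unique! => answer = 5

5


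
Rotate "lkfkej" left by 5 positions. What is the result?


Input: "lkfkej", rotate left by 5
First 5 characters: "lkfke"
Remaining characters: "j"
Concatenate remaining + first: "j" + "lkfke" = "jlkfke"

jlkfke


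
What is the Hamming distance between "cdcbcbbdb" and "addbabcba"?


Comparing "cdcbcbbdb" and "addbabcba" position by position:
  Position 0: 'c' vs 'a' => differ
  Position 1: 'd' vs 'd' => same
  Position 2: 'c' vs 'd' => differ
  Position 3: 'b' vs 'b' => same
  Position 4: 'c' vs 'a' => differ
  Position 5: 'b' vs 'b' => same
  Position 6: 'b' vs 'c' => differ
  Position 7: 'd' vs 'b' => differ
  Position 8: 'b' vs 'a' => differ
Total differences (Hamming distance): 6

6


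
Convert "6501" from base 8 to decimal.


Input: "6501" in base 8
Positional expansion:
  Digit '6' (value 6) x 8^3 = 3072
  Digit '5' (value 5) x 8^2 = 320
  Digit '0' (value 0) x 8^1 = 0
  Digit '1' (value 1) x 8^0 = 1
Sum = 3393

3393


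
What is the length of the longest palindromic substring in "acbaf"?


Input: "acbaf"
Checking substrings for palindromes:
  No multi-char palindromic substrings found
Longest palindromic substring: "a" with length 1

1


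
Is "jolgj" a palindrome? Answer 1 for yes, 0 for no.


Input: jolgj
Reversed: jgloj
  Compare pos 0 ('j') with pos 4 ('j'): match
  Compare pos 1 ('o') with pos 3 ('g'): MISMATCH
Result: not a palindrome

0


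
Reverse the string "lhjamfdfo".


Input: lhjamfdfo
Reading characters right to left:
  Position 8: 'o'
  Position 7: 'f'
  Position 6: 'd'
  Position 5: 'f'
  Position 4: 'm'
  Position 3: 'a'
  Position 2: 'j'
  Position 1: 'h'
  Position 0: 'l'
Reversed: ofdfmajhl

ofdfmajhl


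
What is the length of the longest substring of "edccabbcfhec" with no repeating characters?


Input: "edccabbcfhec"
Sliding window (track last position of each char):
  Position 0 ('e'): window [0,0] length 1 -- new best
  Position 1 ('d'): window [0,1] length 2 -- new best
  Position 2 ('c'): window [0,2] length 3 -- new best
  Position 3 ('c'): repeat (last at 2), move window start to 3
  Position 3 ('c'): window [3,3] length 1
  Position 4 ('a'): window [3,4] length 2
  Position 5 ('b'): window [3,5] length 3
  Position 6 ('b'): repeat (last at 5), move window start to 6
  Position 6 ('b'): window [6,6] length 1
  Position 7 ('c'): window [6,7] length 2
  Position 8 ('f'): window [6,8] length 3
  Position 9 ('h'): window [6,9] length 4 -- new best
  Position 10 ('e'): window [6,10] length 5 -- new best
  Position 11 ('c'): repeat (last at 7), move window start to 8
  Position 11 ('c'): window [8,11] length 4
Longest substring with no repeats: "bcfhe" with length 5

5


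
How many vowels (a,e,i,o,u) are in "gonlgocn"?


Input: gonlgocn
Checking each character:
  'g' at position 0: consonant
  'o' at position 1: vowel (running total: 1)
  'n' at position 2: consonant
  'l' at position 3: consonant
  'g' at position 4: consonant
  'o' at position 5: vowel (running total: 2)
  'c' at position 6: consonant
  'n' at position 7: consonant
Total vowels: 2

2


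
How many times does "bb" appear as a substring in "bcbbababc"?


Searching for "bb" in "bcbbababc"
Scanning each position:
  Position 0: "bc" => no
  Position 1: "cb" => no
  Position 2: "bb" => MATCH
  Position 3: "ba" => no
  Position 4: "ab" => no
  Position 5: "ba" => no
  Position 6: "ab" => no
  Position 7: "bc" => no
Total occurrences: 1

1


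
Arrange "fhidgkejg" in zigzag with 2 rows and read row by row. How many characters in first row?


Zigzag "fhidgkejg" into 2 rows:
Placing characters:
  'f' => row 0
  'h' => row 1
  'i' => row 0
  'd' => row 1
  'g' => row 0
  'k' => row 1
  'e' => row 0
  'j' => row 1
  'g' => row 0
Rows:
  Row 0: "figeg"
  Row 1: "hdkj"
First row length: 5

5


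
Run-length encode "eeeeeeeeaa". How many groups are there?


Input: eeeeeeeeaa
Scanning for consecutive runs:
  Group 1: 'e' x 8 (positions 0-7)
  Group 2: 'a' x 2 (positions 8-9)
Total groups: 2

2


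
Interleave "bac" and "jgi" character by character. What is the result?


Interleaving "bac" and "jgi":
  Position 0: 'b' from first, 'j' from second => "bj"
  Position 1: 'a' from first, 'g' from second => "ag"
  Position 2: 'c' from first, 'i' from second => "ci"
Result: bjagci

bjagci


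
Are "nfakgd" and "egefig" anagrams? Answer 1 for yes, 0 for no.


Strings: "nfakgd", "egefig"
Sorted first:  adfgkn
Sorted second: eefggi
Differ at position 0: 'a' vs 'e' => not anagrams

0


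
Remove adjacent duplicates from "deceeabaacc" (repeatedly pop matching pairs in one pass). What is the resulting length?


Input: deceeabaacc
Stack-based adjacent duplicate removal:
  Read 'd': push. Stack: d
  Read 'e': push. Stack: de
  Read 'c': push. Stack: dec
  Read 'e': push. Stack: dece
  Read 'e': matches stack top 'e' => pop. Stack: dec
  Read 'a': push. Stack: deca
  Read 'b': push. Stack: decab
  Read 'a': push. Stack: decaba
  Read 'a': matches stack top 'a' => pop. Stack: decab
  Read 'c': push. Stack: decabc
  Read 'c': matches stack top 'c' => pop. Stack: decab
Final stack: "decab" (length 5)

5


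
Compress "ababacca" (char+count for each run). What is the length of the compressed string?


Input: ababacca
Runs:
  'a' x 1 => "a1"
  'b' x 1 => "b1"
  'a' x 1 => "a1"
  'b' x 1 => "b1"
  'a' x 1 => "a1"
  'c' x 2 => "c2"
  'a' x 1 => "a1"
Compressed: "a1b1a1b1a1c2a1"
Compressed length: 14

14


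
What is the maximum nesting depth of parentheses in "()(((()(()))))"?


Input: "()(((()(()))))"
Tracking depth:
  Position 0 '(': depth becomes 1
  Position 1 ')': depth becomes 0
  Position 2 '(': depth becomes 1
  Position 3 '(': depth becomes 2
  Position 4 '(': depth becomes 3
  Position 5 '(': depth becomes 4
  Position 6 ')': depth becomes 3
  Position 7 '(': depth becomes 4
  Position 8 '(': depth becomes 5
  Position 9 ')': depth becomes 4
  Position 10 ')': depth becomes 3
  Position 11 ')': depth becomes 2
  Position 12 ')': depth becomes 1
  Position 13 ')': depth becomes 0
Maximum depth reached: 5

5


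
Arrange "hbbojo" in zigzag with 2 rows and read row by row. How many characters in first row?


Zigzag "hbbojo" into 2 rows:
Placing characters:
  'h' => row 0
  'b' => row 1
  'b' => row 0
  'o' => row 1
  'j' => row 0
  'o' => row 1
Rows:
  Row 0: "hbj"
  Row 1: "boo"
First row length: 3

3


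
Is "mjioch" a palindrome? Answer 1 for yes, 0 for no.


Input: mjioch
Reversed: hcoijm
  Compare pos 0 ('m') with pos 5 ('h'): MISMATCH
  Compare pos 1 ('j') with pos 4 ('c'): MISMATCH
  Compare pos 2 ('i') with pos 3 ('o'): MISMATCH
Result: not a palindrome

0


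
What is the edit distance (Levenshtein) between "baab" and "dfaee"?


Computing edit distance: "baab" -> "dfaee"
DP table:
           d    f    a    e    e
      0    1    2    3    4    5
  b   1    1    2    3    4    5
  a   2    2    2    2    3    4
  a   3    3    3    2    3    4
  b   4    4    4    3    3    4
Edit distance = dp[4][5] = 4

4
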